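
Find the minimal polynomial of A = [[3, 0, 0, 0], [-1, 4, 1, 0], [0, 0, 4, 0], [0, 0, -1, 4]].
The characteristic polynomial factors as (x - 4)^3(x - 3). The minimal polynomial is ∏(x - λ)^{k_λ} where k_λ is the size of the largest Jordan block at λ.

For λ = 3: rank(A - 3I) = 3, and the largest Jordan block has size 1 (the smallest k with rank((A - 3I)^k) = rank((A - 3I)^(k+1))).
For λ = 4: rank(A - 4I) = 2, and the largest Jordan block has size 2 (the smallest k with rank((A - 4I)^k) = rank((A - 4I)^(k+1))).

So m_A(x) = (x - 4)^2(x - 3).

m_A(x) = (x - 4)^2(x - 3)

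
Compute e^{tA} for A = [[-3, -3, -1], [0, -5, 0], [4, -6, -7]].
e^{tA} = [[(2*t + 1)*e^{-5*t}, -3*t*e^{-5*t}, -t*e^{-5*t}], [0, e^{-5*t}, 0], [4*t*e^{-5*t}, -6*t*e^{-5*t}, (1 - 2*t)*e^{-5*t}]]

A has Jordan form J = [[-5, 1, 0], [0, -5, 0], [0, 0, -5]] with A = PJP^{-1}, so e^{tA} = P e^{tJ} P^{-1}.

For a Jordan block J_k(λ), e^{tJ_k(λ)} = e^{λt} · (I + tN + t^2 N^2/2! + ... + t^{k-1} N^{k-1}/(k-1)!) where N is the nilpotent superdiagonal part.

Assembling the blocks and conjugating back gives the entries of e^{tA} as shown above.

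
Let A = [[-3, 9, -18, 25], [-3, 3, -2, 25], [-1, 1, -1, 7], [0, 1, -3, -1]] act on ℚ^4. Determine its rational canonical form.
The invariant factors of A (the non-unit diagonal entries of the Smith normal form of xI - A over ℚ[x]) are (x + 2)(x^3 - x - 1), each dividing the next. The characteristic polynomial is their product, (x + 2)(x^3 - x - 1).

The rational canonical form is the block-diagonal matrix of companion matrices C(f_i):
R = [[0, 0, 0, 2], [1, 0, 0, 3], [0, 1, 0, 1], [0, 0, 1, -2]].

Note the characteristic polynomial does not split into linear factors over ℚ, so A has no Jordan form over ℚ; the rational canonical form exists over any field.

R = [[0, 0, 0, 2], [1, 0, 0, 3], [0, 1, 0, 1], [0, 0, 1, -2]]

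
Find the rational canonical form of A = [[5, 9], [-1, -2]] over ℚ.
The invariant factors of A (the non-unit diagonal entries of the Smith normal form of xI - A over ℚ[x]) are x^2 - 3x - 1, each dividing the next. The characteristic polynomial is their product, x^2 - 3x - 1.

The rational canonical form is the block-diagonal matrix of companion matrices C(f_i):
R = [[0, 1], [1, 3]].

Note the characteristic polynomial does not split into linear factors over ℚ, so A has no Jordan form over ℚ; the rational canonical form exists over any field.

R = [[0, 1], [1, 3]]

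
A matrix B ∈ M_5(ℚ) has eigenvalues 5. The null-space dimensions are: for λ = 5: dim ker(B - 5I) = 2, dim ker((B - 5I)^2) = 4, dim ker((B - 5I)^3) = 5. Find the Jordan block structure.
λ = 5: successive nullity increments [2, 2, 1] count blocks of size ≥ k; block sizes are [3, 2].

Jordan blocks: (5, 3), (5, 2)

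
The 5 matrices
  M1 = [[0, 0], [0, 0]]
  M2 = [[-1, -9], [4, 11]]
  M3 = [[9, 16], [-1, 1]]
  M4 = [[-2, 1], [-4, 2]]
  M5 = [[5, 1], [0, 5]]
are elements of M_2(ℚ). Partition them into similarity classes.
3 classes: {M1}, {M2, M3, M5}, {M4}

Characteristic polynomials: χ_{M1} = x^2, χ_{M2} = (x - 5)^2, χ_{M3} = (x - 5)^2, χ_{M4} = x^2, χ_{M5} = (x - 5)^2.

{M1}: invariant factors x, x.

{M2, M3, M5}: invariant factors (x - 5)^2.

{M4}: invariant factors x^2.

Matrices are similar if and only if their invariant-factor lists agree; the partition into similarity classes is {M1}, {M2, M3, M5}, {M4}.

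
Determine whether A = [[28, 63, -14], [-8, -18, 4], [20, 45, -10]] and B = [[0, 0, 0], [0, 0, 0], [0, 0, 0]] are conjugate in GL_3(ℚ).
No.

Both have characteristic polynomial x^3, but the minimal polynomial of A is x^2 while the minimal polynomial of B is x. The minimal polynomial is a similarity invariant, so A and B are not similar.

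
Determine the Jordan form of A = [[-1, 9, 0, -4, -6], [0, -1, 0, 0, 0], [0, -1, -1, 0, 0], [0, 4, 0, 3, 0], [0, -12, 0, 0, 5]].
J = [[-1, 1, 0, 0, 0], [0, -1, 0, 0, 0], [0, 0, -1, 0, 0], [0, 0, 0, 3, 0], [0, 0, 0, 0, 5]]

The characteristic polynomial is det(xI - A) = (x - 5)(x - 3)(x + 1)^3, so the eigenvalues are -1 (algebraic multiplicity 3), 3 (algebraic multiplicity 1), 5 (algebraic multiplicity 1).

For λ = -1: rank(A + I) = 3, rank((A + I)^2) = 2. The eigenspace has dimension 5 - 3 = 2, so there are 2 Jordan blocks; the rank sequence gives block sizes [2, 1].

For λ = 3: algebraic multiplicity 1 gives one 1×1 block.

For λ = 5: algebraic multiplicity 1 gives one 1×1 block.

Assembling the blocks gives the Jordan form J above.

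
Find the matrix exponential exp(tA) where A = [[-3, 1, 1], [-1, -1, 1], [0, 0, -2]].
e^{tA} = [[(1 - t)*e^{-2*t}, t*e^{-2*t}, t*e^{-2*t}], [-t*e^{-2*t}, (t + 1)*e^{-2*t}, t*e^{-2*t}], [0, 0, e^{-2*t}]]

A has Jordan form J = [[-2, 1, 0], [0, -2, 0], [0, 0, -2]] with A = PJP^{-1}, so e^{tA} = P e^{tJ} P^{-1}.

For a Jordan block J_k(λ), e^{tJ_k(λ)} = e^{λt} · (I + tN + t^2 N^2/2! + ... + t^{k-1} N^{k-1}/(k-1)!) where N is the nilpotent superdiagonal part.

Assembling the blocks and conjugating back gives the entries of e^{tA} as shown above.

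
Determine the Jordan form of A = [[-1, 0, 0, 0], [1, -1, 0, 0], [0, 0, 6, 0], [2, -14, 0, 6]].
The characteristic polynomial is det(xI - A) = (x - 6)^2(x + 1)^2, so the eigenvalues are -1 (algebraic multiplicity 2), 6 (algebraic multiplicity 2).

For λ = -1: rank(A + I) = 3, rank((A + I)^2) = 2. The eigenspace has dimension 4 - 3 = 1, so there is 1 Jordan block; the rank sequence gives block sizes [2].

For λ = 6: rank(A - 6I) = 2. The eigenspace has dimension 4 - 2 = 2, so there are 2 Jordan blocks; the rank sequence gives block sizes [1, 1].

Assembling the blocks gives the Jordan form J above.

J = [[-1, 1, 0, 0], [0, -1, 0, 0], [0, 0, 6, 0], [0, 0, 0, 6]]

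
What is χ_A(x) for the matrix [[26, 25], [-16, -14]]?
χ_A(x) = (x - 6)^2

xI - A = [[x - 26, -25], [16, x + 14]].

Expanding det(xI - A) along the first row:
det(xI - A) = + (x - 26)·det([[x + 14]]) - (-25)·det([[16]]).

Evaluating gives χ_A(x) = x^2 - 12x + 36 = (x - 6)^2.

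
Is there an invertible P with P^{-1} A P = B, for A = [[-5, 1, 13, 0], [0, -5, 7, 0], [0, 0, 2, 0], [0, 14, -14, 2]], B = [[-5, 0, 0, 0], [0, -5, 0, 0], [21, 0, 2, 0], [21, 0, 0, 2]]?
No.

Both have characteristic polynomial (x - 2)^2(x + 5)^2, but the minimal polynomial of A is (x - 2)(x + 5)^2 while the minimal polynomial of B is (x - 2)(x + 5). The minimal polynomial is a similarity invariant, so A and B are not similar.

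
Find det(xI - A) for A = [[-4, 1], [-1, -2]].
xI - A = [[x + 4, -1], [1, x + 2]].

Expanding det(xI - A) along the first row:
det(xI - A) = + (x + 4)·det([[x + 2]]) - (-1)·det([[1]]).

Evaluating gives χ_A(x) = x^2 + 6x + 9 = (x + 3)^2.

χ_A(x) = (x + 3)^2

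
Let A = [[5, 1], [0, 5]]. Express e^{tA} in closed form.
e^{tA} = [[e^{5*t}, t*e^{5*t}], [0, e^{5*t}]]

A has Jordan form J = [[5, 1], [0, 5]] with A = PJP^{-1}, so e^{tA} = P e^{tJ} P^{-1}.

For a Jordan block J_k(λ), e^{tJ_k(λ)} = e^{λt} · (I + tN + t^2 N^2/2! + ... + t^{k-1} N^{k-1}/(k-1)!) where N is the nilpotent superdiagonal part.

Assembling the blocks and conjugating back gives the entries of e^{tA} as shown above.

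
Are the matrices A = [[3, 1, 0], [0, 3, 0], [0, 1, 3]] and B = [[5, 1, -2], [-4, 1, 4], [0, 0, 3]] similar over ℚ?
Two matrices over a field are similar if and only if they have the same invariant factors.

Both A and B have characteristic polynomial (x - 3)^3 and minimal polynomial (x - 3)^2. Computing further, both have invariant factors x - 3, (x - 3)^2. Hence A and B are similar.

Yes.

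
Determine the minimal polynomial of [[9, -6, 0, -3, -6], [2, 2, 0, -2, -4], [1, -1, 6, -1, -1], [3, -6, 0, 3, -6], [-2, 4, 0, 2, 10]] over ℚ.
The characteristic polynomial factors as (x - 6)^5. The minimal polynomial is ∏(x - λ)^{k_λ} where k_λ is the size of the largest Jordan block at λ.

For λ = 6: rank(A - 6I) = 2, and the largest Jordan block has size 2 (the smallest k with rank((A - 6I)^k) = rank((A - 6I)^(k+1))).

So m_A(x) = (x - 6)^2.

m_A(x) = (x - 6)^2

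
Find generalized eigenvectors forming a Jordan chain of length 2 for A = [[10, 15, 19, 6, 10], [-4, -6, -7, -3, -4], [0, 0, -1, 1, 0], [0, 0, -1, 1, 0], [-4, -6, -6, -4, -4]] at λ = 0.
v_1 = [[-2, 1, 0, 0, 0]]^T, v_2 = [[-5, 2, 0, 0, 2]]^T

We seek v_1 ∈ ker(A^2) \ ker(A), then set v_{i+1} = A v_i.

One such chain is v_1 = [[-2, 1, 0, 0, 0]]^T, v_2 = [[-5, 2, 0, 0, 2]]^T. Check: A v_2 = [[0, 0, 0, 0, 0]]^T = 0.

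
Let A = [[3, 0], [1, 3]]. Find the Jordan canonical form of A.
The characteristic polynomial is det(xI - A) = (x - 3)^2, so the eigenvalues are 3 (algebraic multiplicity 2).

For λ = 3: rank(A - 3I) = 1, rank((A - 3I)^2) = 0. The eigenspace has dimension 2 - 1 = 1, so there is 1 Jordan block; the rank sequence gives block sizes [2].

Assembling the blocks gives the Jordan form J above.

J = [[3, 1], [0, 3]]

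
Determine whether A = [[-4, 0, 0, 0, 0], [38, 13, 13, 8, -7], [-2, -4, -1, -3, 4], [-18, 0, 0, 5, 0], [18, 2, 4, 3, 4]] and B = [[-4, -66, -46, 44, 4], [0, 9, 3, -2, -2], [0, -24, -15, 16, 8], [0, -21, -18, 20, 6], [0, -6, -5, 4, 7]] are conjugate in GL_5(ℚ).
No.

Both have characteristic polynomial (x - 6)(x - 5)^3(x + 4), but the minimal polynomial of A is (x - 6)(x - 5)^3(x + 4) while the minimal polynomial of B is (x - 6)(x - 5)^2(x + 4). The minimal polynomial is a similarity invariant, so A and B are not similar.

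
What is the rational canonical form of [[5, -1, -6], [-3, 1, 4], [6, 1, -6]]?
R = [[0, 0, -2], [1, 0, 2], [0, 1, 0]]

The invariant factors of A (the non-unit diagonal entries of the Smith normal form of xI - A over ℚ[x]) are x^3 - 2x + 2, each dividing the next. The characteristic polynomial is their product, x^3 - 2x + 2.

The rational canonical form is the block-diagonal matrix of companion matrices C(f_i):
R = [[0, 0, -2], [1, 0, 2], [0, 1, 0]].

Note the characteristic polynomial does not split into linear factors over ℚ, so A has no Jordan form over ℚ; the rational canonical form exists over any field.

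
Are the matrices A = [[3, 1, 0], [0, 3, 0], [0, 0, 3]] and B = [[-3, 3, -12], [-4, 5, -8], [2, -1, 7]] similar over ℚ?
Two matrices over a field are similar if and only if they have the same invariant factors.

Both A and B have characteristic polynomial (x - 3)^3 and minimal polynomial (x - 3)^2. Computing further, both have invariant factors x - 3, (x - 3)^2. Hence A and B are similar.

Yes.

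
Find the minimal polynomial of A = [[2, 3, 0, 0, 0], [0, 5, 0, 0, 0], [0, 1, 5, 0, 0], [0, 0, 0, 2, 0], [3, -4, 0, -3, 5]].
m_A(x) = (x - 5)^2(x - 2)

The characteristic polynomial factors as (x - 5)^3(x - 2)^2. The minimal polynomial is ∏(x - λ)^{k_λ} where k_λ is the size of the largest Jordan block at λ.

For λ = 2: rank(A - 2I) = 3, and the largest Jordan block has size 1 (the smallest k with rank((A - 2I)^k) = rank((A - 2I)^(k+1))).
For λ = 5: rank(A - 5I) = 3, and the largest Jordan block has size 2 (the smallest k with rank((A - 5I)^k) = rank((A - 5I)^(k+1))).

So m_A(x) = (x - 5)^2(x - 2).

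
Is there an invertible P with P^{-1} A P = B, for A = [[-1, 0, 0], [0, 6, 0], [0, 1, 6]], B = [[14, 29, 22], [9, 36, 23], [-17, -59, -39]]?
Yes.

Two matrices over a field are similar if and only if they have the same invariant factors.

Both A and B have characteristic polynomial (x - 6)^2(x + 1) and minimal polynomial (x - 6)^2(x + 1). Computing further, both have invariant factors (x - 6)^2(x + 1). Hence A and B are similar.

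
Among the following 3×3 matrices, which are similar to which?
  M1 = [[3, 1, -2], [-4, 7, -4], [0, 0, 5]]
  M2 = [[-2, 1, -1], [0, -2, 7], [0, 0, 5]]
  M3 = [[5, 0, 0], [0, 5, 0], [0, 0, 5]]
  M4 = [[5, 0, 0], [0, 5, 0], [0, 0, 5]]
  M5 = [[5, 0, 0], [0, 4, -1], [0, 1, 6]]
Characteristic polynomials: χ_{M1} = (x - 5)^3, χ_{M2} = (x - 5)(x + 2)^2, χ_{M3} = (x - 5)^3, χ_{M4} = (x - 5)^3, χ_{M5} = (x - 5)^3.

{M1, M5}: invariant factors x - 5, (x - 5)^2.

{M2}: invariant factors (x - 5)(x + 2)^2.

{M3, M4}: invariant factors x - 5, x - 5, x - 5.

Matrices are similar if and only if their invariant-factor lists agree; the partition into similarity classes is {M1, M5}, {M2}, {M3, M4}.

3 classes: {M1, M5}, {M2}, {M3, M4}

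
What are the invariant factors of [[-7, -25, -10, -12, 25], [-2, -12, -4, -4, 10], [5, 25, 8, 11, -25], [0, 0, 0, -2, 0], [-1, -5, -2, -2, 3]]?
The Jordan structure of A has elementary divisors (x + 2)^2, (x + 2)^2, (x + 2). Arranging the block sizes at each eigenvalue in decreasing order and taking row products gives the invariant factors.

Invariant factors (smallest first, each dividing the next): x + 2, (x + 2)^2, (x + 2)^2.

Check: the last factor (x + 2)^2 is the minimal polynomial, and the product (x + 2)^5 is the characteristic polynomial.

x + 2, (x + 2)^2, (x + 2)^2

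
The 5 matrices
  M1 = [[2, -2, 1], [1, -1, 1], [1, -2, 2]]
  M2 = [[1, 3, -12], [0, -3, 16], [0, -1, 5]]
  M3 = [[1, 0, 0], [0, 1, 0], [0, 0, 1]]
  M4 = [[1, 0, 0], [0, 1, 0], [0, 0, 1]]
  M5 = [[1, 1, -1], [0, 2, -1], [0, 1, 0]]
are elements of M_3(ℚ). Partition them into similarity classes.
Characteristic polynomials: χ_{M1} = (x - 1)^3, χ_{M2} = (x - 1)^3, χ_{M3} = (x - 1)^3, χ_{M4} = (x - 1)^3, χ_{M5} = (x - 1)^3.

{M1, M2, M5}: invariant factors x - 1, (x - 1)^2.

{M3, M4}: invariant factors x - 1, x - 1, x - 1.

Matrices are similar if and only if their invariant-factor lists agree; the partition into similarity classes is {M1, M2, M5}, {M3, M4}.

2 classes: {M1, M2, M5}, {M3, M4}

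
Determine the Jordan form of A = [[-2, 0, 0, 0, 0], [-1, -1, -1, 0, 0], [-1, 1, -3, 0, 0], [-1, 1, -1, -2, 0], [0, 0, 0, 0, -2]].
The characteristic polynomial is det(xI - A) = (x + 2)^5, so the eigenvalues are -2 (algebraic multiplicity 5).

For λ = -2: rank(A + 2I) = 1, rank((A + 2I)^2) = 0. The eigenspace has dimension 5 - 1 = 4, so there are 4 Jordan blocks; the rank sequence gives block sizes [2, 1, 1, 1].

Assembling the blocks gives the Jordan form J above.

J = [[-2, 1, 0, 0, 0], [0, -2, 0, 0, 0], [0, 0, -2, 0, 0], [0, 0, 0, -2, 0], [0, 0, 0, 0, -2]]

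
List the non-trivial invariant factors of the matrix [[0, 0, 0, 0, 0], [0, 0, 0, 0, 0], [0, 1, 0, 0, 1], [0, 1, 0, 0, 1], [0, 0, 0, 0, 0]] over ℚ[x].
The Jordan structure of A has elementary divisors x^2, x, x, x. Arranging the block sizes at each eigenvalue in decreasing order and taking row products gives the invariant factors.

Invariant factors (smallest first, each dividing the next): x, x, x, x^2.

Check: the last factor x^2 is the minimal polynomial, and the product x^5 is the characteristic polynomial.

x, x, x, x^2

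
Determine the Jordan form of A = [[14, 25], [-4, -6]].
The characteristic polynomial is det(xI - A) = (x - 4)^2, so the eigenvalues are 4 (algebraic multiplicity 2).

For λ = 4: rank(A - 4I) = 1, rank((A - 4I)^2) = 0. The eigenspace has dimension 2 - 1 = 1, so there is 1 Jordan block; the rank sequence gives block sizes [2].

Assembling the blocks gives the Jordan form J above.

J = [[4, 1], [0, 4]]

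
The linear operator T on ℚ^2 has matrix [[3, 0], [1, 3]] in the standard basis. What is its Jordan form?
The characteristic polynomial is det(xI - A) = (x - 3)^2, so the eigenvalues are 3 (algebraic multiplicity 2).

For λ = 3: rank(A - 3I) = 1, rank((A - 3I)^2) = 0. The eigenspace has dimension 2 - 1 = 1, so there is 1 Jordan block; the rank sequence gives block sizes [2].

Assembling the blocks gives the Jordan form J above.

J = [[3, 1], [0, 3]]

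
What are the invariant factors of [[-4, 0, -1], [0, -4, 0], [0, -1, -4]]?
The Jordan structure of A has elementary divisors (x + 4)^3. Arranging the block sizes at each eigenvalue in decreasing order and taking row products gives the invariant factors.

Invariant factors (smallest first, each dividing the next): (x + 4)^3.

Check: the last factor (x + 4)^3 is the minimal polynomial, and the product (x + 4)^3 is the characteristic polynomial.

(x + 4)^3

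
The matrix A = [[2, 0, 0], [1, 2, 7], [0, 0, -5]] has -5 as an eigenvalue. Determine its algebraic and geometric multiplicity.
The characteristic polynomial is (x - 2)^2(x + 5), so the factor x + 5 appears with exponent 1: the algebraic multiplicity is 1.

rank(A + 5I) = 2, so the eigenspace has dimension 3 - 2 = 1: the geometric multiplicity is 1.

algebraic multiplicity 1, geometric multiplicity 1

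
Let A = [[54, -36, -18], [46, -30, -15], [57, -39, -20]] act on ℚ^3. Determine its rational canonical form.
R = [[0, 0, -18], [1, 0, 3], [0, 1, 4]]

The invariant factors of A (the non-unit diagonal entries of the Smith normal form of xI - A over ℚ[x]) are (x - 3)^2(x + 2), each dividing the next. The characteristic polynomial is their product, (x - 3)^2(x + 2).

The rational canonical form is the block-diagonal matrix of companion matrices C(f_i):
R = [[0, 0, -18], [1, 0, 3], [0, 1, 4]].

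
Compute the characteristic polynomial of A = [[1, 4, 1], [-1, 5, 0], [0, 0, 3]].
χ_A(x) = (x - 3)^3

xI - A = [[x - 1, -4, -1], [1, x - 5, 0], [0, 0, x - 3]].

Expanding det(xI - A) along the first row:
det(xI - A) = + (x - 1)·det([[x - 5, 0], [0, x - 3]]) - (-4)·det([[1, 0], [0, x - 3]]) + (-1)·det([[1, x - 5], [0, 0]]).

Evaluating gives χ_A(x) = x^3 - 9x^2 + 27x - 27 = (x - 3)^3.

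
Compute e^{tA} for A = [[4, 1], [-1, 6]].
e^{tA} = [[(1 - t)*e^{5*t}, t*e^{5*t}], [-t*e^{5*t}, (t + 1)*e^{5*t}]]

A has Jordan form J = [[5, 1], [0, 5]] with A = PJP^{-1}, so e^{tA} = P e^{tJ} P^{-1}.

For a Jordan block J_k(λ), e^{tJ_k(λ)} = e^{λt} · (I + tN + t^2 N^2/2! + ... + t^{k-1} N^{k-1}/(k-1)!) where N is the nilpotent superdiagonal part.

Assembling the blocks and conjugating back gives the entries of e^{tA} as shown above.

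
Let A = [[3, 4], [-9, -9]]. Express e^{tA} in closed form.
e^{tA} = [[(6*t + 1)*e^{-3*t}, 4*t*e^{-3*t}], [-9*t*e^{-3*t}, (1 - 6*t)*e^{-3*t}]]

A has Jordan form J = [[-3, 1], [0, -3]] with A = PJP^{-1}, so e^{tA} = P e^{tJ} P^{-1}.

For a Jordan block J_k(λ), e^{tJ_k(λ)} = e^{λt} · (I + tN + t^2 N^2/2! + ... + t^{k-1} N^{k-1}/(k-1)!) where N is the nilpotent superdiagonal part.

Assembling the blocks and conjugating back gives the entries of e^{tA} as shown above.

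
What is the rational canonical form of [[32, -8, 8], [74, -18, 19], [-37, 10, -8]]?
The invariant factors of A (the non-unit diagonal entries of the Smith normal form of xI - A over ℚ[x]) are (x - 4)(x^2 - 2x + 2), each dividing the next. The characteristic polynomial is their product, (x - 4)(x^2 - 2x + 2).

The rational canonical form is the block-diagonal matrix of companion matrices C(f_i):
R = [[0, 0, 8], [1, 0, -10], [0, 1, 6]].

Note the characteristic polynomial does not split into linear factors over ℚ, so A has no Jordan form over ℚ; the rational canonical form exists over any field.

R = [[0, 0, 8], [1, 0, -10], [0, 1, 6]]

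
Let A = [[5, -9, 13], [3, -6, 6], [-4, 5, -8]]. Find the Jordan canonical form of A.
J = [[-3, 1, 0], [0, -3, 1], [0, 0, -3]]

The characteristic polynomial is det(xI - A) = (x + 3)^3, so the eigenvalues are -3 (algebraic multiplicity 3).

For λ = -3: rank(A + 3I) = 2, rank((A + 3I)^2) = 1, rank((A + 3I)^3) = 0. The eigenspace has dimension 3 - 2 = 1, so there is 1 Jordan block; the rank sequence gives block sizes [3].

Assembling the blocks gives the Jordan form J above.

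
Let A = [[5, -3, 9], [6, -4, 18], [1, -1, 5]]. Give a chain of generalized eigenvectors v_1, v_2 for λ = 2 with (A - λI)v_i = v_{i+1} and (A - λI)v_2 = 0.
v_1 = [[7, 15, 3]]^T, v_2 = [[3, 6, 1]]^T

We seek v_1 ∈ ker((A - 2I)^2) \ ker(A - 2I), then set v_{i+1} = (A - 2I) v_i.

One such chain is v_1 = [[7, 15, 3]]^T, v_2 = [[3, 6, 1]]^T. Check: (A - 2I) v_2 = [[0, 0, 0]]^T = 0.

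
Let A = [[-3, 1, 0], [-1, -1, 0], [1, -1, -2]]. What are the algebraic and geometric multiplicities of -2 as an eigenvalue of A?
algebraic multiplicity 3, geometric multiplicity 2

The characteristic polynomial is (x + 2)^3, so the factor x + 2 appears with exponent 3: the algebraic multiplicity is 3.

rank(A + 2I) = 1, so the eigenspace has dimension 3 - 1 = 2: the geometric multiplicity is 2.

Since 2 < 3, A is not diagonalizable.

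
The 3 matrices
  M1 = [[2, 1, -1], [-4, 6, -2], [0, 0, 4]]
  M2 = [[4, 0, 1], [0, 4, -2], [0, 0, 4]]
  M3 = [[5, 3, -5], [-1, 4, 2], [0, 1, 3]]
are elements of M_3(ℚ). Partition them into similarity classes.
Characteristic polynomials: χ_{M1} = (x - 4)^3, χ_{M2} = (x - 4)^3, χ_{M3} = (x - 4)^3.

{M1, M2}: invariant factors x - 4, (x - 4)^2.

{M3}: invariant factors (x - 4)^3.

Matrices are similar if and only if their invariant-factor lists agree; the partition into similarity classes is {M1, M2}, {M3}.

2 classes: {M1, M2}, {M3}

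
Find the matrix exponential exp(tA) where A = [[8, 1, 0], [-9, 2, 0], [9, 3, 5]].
e^{tA} = [[(3*t + 1)*e^{5*t}, t*e^{5*t}, 0], [-9*t*e^{5*t}, (1 - 3*t)*e^{5*t}, 0], [9*t*e^{5*t}, 3*t*e^{5*t}, e^{5*t}]]

A has Jordan form J = [[5, 1, 0], [0, 5, 0], [0, 0, 5]] with A = PJP^{-1}, so e^{tA} = P e^{tJ} P^{-1}.

For a Jordan block J_k(λ), e^{tJ_k(λ)} = e^{λt} · (I + tN + t^2 N^2/2! + ... + t^{k-1} N^{k-1}/(k-1)!) where N is the nilpotent superdiagonal part.

Assembling the blocks and conjugating back gives the entries of e^{tA} as shown above.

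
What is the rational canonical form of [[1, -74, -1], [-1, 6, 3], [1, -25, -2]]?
R = [[0, 0, -30], [1, 0, 6], [0, 1, 5]]

The invariant factors of A (the non-unit diagonal entries of the Smith normal form of xI - A over ℚ[x]) are (x - 5)(x^2 - 6), each dividing the next. The characteristic polynomial is their product, (x - 5)(x^2 - 6).

The rational canonical form is the block-diagonal matrix of companion matrices C(f_i):
R = [[0, 0, -30], [1, 0, 6], [0, 1, 5]].

Note the characteristic polynomial does not split into linear factors over ℚ, so A has no Jordan form over ℚ; the rational canonical form exists over any field.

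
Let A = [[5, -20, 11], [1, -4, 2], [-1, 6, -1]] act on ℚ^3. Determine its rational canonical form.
The invariant factors of A (the non-unit diagonal entries of the Smith normal form of xI - A over ℚ[x]) are x^3 - 2x - 2, each dividing the next. The characteristic polynomial is their product, x^3 - 2x - 2.

The rational canonical form is the block-diagonal matrix of companion matrices C(f_i):
R = [[0, 0, 2], [1, 0, 2], [0, 1, 0]].

Note the characteristic polynomial does not split into linear factors over ℚ, so A has no Jordan form over ℚ; the rational canonical form exists over any field.

R = [[0, 0, 2], [1, 0, 2], [0, 1, 0]]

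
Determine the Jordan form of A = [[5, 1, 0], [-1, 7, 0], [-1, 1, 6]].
J = [[6, 1, 0], [0, 6, 0], [0, 0, 6]]

The characteristic polynomial is det(xI - A) = (x - 6)^3, so the eigenvalues are 6 (algebraic multiplicity 3).

For λ = 6: rank(A - 6I) = 1, rank((A - 6I)^2) = 0. The eigenspace has dimension 3 - 1 = 2, so there are 2 Jordan blocks; the rank sequence gives block sizes [2, 1].

Assembling the blocks gives the Jordan form J above.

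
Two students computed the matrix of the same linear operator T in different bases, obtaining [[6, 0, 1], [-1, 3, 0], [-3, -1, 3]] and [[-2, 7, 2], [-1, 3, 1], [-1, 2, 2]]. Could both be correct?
trace(A) = 12 but trace(B) = 3. The trace is a similarity invariant, so A and B are not similar.

No.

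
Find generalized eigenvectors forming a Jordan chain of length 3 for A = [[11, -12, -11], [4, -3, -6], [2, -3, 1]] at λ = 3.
We seek v_1 ∈ ker((A - 3I)^3) \ ker((A - 3I)^2), then set v_{i+1} = (A - 3I) v_i.

One such chain is v_1 = [[2, 1, 0]]^T, v_2 = [[4, 2, 1]]^T, v_3 = [[-3, -2, 0]]^T. Check: (A - 3I) v_3 = [[0, 0, 0]]^T = 0.

v_1 = [[2, 1, 0]]^T, v_2 = [[4, 2, 1]]^T, v_3 = [[-3, -2, 0]]^T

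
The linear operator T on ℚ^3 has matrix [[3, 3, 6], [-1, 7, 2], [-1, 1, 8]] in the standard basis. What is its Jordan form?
J = [[6, 1, 0], [0, 6, 0], [0, 0, 6]]

The characteristic polynomial is det(xI - A) = (x - 6)^3, so the eigenvalues are 6 (algebraic multiplicity 3).

For λ = 6: rank(A - 6I) = 1, rank((A - 6I)^2) = 0. The eigenspace has dimension 3 - 1 = 2, so there are 2 Jordan blocks; the rank sequence gives block sizes [2, 1].

Assembling the blocks gives the Jordan form J above.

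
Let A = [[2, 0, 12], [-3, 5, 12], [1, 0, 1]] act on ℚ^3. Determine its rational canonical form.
R = [[5, 0, 0], [0, 0, 10], [0, 1, 3]]

The invariant factors of A (the non-unit diagonal entries of the Smith normal form of xI - A over ℚ[x]) are x - 5, (x - 5)(x + 2), each dividing the next. The characteristic polynomial is their product, (x - 5)^2(x + 2).

The rational canonical form is the block-diagonal matrix of companion matrices C(f_i):
R = [[5, 0, 0], [0, 0, 10], [0, 1, 3]].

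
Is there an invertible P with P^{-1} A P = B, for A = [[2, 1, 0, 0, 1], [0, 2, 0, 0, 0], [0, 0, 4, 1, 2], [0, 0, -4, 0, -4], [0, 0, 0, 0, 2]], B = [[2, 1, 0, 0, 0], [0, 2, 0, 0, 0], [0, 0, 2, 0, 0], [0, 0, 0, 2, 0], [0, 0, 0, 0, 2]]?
No.

Both have characteristic polynomial (x - 2)^5 and minimal polynomial (x - 2)^2. But rank(A - 2I) = 2 for A while rank(B - 2I) = 1 for B, so the number of Jordan blocks at λ = 2 differs. A and B are not similar.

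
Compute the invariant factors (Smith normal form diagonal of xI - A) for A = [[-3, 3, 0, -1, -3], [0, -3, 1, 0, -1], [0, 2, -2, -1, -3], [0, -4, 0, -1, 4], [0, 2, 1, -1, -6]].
(x + 3)^2, (x + 3)^3

The Jordan structure of A has elementary divisors (x + 3)^3, (x + 3)^2. Arranging the block sizes at each eigenvalue in decreasing order and taking row products gives the invariant factors.

Invariant factors (smallest first, each dividing the next): (x + 3)^2, (x + 3)^3.

Check: the last factor (x + 3)^3 is the minimal polynomial, and the product (x + 3)^5 is the characteristic polynomial.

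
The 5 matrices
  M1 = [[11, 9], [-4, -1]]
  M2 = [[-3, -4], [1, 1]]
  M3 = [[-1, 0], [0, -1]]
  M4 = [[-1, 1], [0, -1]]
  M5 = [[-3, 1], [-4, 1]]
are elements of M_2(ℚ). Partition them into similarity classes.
Characteristic polynomials: χ_{M1} = (x - 5)^2, χ_{M2} = (x + 1)^2, χ_{M3} = (x + 1)^2, χ_{M4} = (x + 1)^2, χ_{M5} = (x + 1)^2.

{M1}: invariant factors (x - 5)^2.

{M2, M4, M5}: invariant factors (x + 1)^2.

{M3}: invariant factors x + 1, x + 1.

Matrices are similar if and only if their invariant-factor lists agree; the partition into similarity classes is {M1}, {M2, M4, M5}, {M3}.

3 classes: {M1}, {M2, M4, M5}, {M3}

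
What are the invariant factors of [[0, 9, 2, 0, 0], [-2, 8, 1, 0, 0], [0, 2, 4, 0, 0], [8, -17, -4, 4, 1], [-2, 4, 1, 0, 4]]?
(x - 4)^2, (x - 4)^3

The Jordan structure of A has elementary divisors (x - 4)^3, (x - 4)^2. Arranging the block sizes at each eigenvalue in decreasing order and taking row products gives the invariant factors.

Invariant factors (smallest first, each dividing the next): (x - 4)^2, (x - 4)^3.

Check: the last factor (x - 4)^3 is the minimal polynomial, and the product (x - 4)^5 is the characteristic polynomial.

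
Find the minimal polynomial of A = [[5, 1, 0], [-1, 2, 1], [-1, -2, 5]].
m_A(x) = (x - 4)^3

The characteristic polynomial factors as (x - 4)^3. The minimal polynomial is ∏(x - λ)^{k_λ} where k_λ is the size of the largest Jordan block at λ.

For λ = 4: rank(A - 4I) = 2, and the largest Jordan block has size 3 (the smallest k with rank((A - 4I)^k) = rank((A - 4I)^(k+1))).

So m_A(x) = (x - 4)^3.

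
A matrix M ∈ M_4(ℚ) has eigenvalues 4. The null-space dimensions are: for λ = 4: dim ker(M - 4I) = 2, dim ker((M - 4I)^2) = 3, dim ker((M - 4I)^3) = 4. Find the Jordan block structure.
Jordan blocks: (4, 3), (4, 1)

λ = 4: successive nullity increments [2, 1, 1] count blocks of size ≥ k; block sizes are [3, 1].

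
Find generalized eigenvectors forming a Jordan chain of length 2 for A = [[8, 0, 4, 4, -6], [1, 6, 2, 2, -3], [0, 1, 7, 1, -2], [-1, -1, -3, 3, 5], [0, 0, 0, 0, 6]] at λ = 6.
v_1 = [[1, 0, 0, 0, 0]]^T, v_2 = [[2, 1, 0, -1, 0]]^T

We seek v_1 ∈ ker((A - 6I)^2) \ ker(A - 6I), then set v_{i+1} = (A - 6I) v_i.

One such chain is v_1 = [[1, 0, 0, 0, 0]]^T, v_2 = [[2, 1, 0, -1, 0]]^T. Check: (A - 6I) v_2 = [[0, 0, 0, 0, 0]]^T = 0.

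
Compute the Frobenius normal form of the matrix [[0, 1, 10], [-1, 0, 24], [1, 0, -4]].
The invariant factors of A (the non-unit diagonal entries of the Smith normal form of xI - A over ℚ[x]) are (x + 5)(x^2 - x - 4), each dividing the next. The characteristic polynomial is their product, (x + 5)(x^2 - x - 4).

The rational canonical form is the block-diagonal matrix of companion matrices C(f_i):
R = [[0, 0, 20], [1, 0, 9], [0, 1, -4]].

Note the characteristic polynomial does not split into linear factors over ℚ, so A has no Jordan form over ℚ; the rational canonical form exists over any field.

R = [[0, 0, 20], [1, 0, 9], [0, 1, -4]]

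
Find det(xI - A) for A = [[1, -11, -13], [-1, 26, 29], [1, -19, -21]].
xI - A = [[x - 1, 11, 13], [1, x - 26, -29], [-1, 19, x + 21]].

Expanding det(xI - A) along the first row:
det(xI - A) = + (x - 1)·det([[x - 26, -29], [19, x + 21]]) - (11)·det([[1, -29], [-1, x + 21]]) + (13)·det([[1, x - 26], [-1, 19]]).

Evaluating gives χ_A(x) = x^3 - 6x^2 + 12x - 8 = (x - 2)^3.

χ_A(x) = (x - 2)^3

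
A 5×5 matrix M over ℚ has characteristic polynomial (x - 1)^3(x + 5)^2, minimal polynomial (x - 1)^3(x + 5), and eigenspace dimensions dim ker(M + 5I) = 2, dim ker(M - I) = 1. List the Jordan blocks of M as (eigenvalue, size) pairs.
Jordan blocks: (-5, 1), (-5, 1), (1, 3)

λ = -5: algebraic multiplicity 2 (exponent in χ_M), largest block size 1 (exponent in m_M), 2 blocks (geometric multiplicity). These force block sizes [1, 1].
λ = 1: algebraic multiplicity 3 (exponent in χ_M), largest block size 3 (exponent in m_M), 1 block (geometric multiplicity). This forces block sizes [3].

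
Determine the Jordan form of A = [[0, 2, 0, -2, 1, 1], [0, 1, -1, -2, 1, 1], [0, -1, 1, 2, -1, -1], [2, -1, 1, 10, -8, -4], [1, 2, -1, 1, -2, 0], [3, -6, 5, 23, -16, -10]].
J = [[0, 1, 0, 0, 0, 0], [0, 0, 0, 0, 0, 0], [0, 0, 0, 1, 0, 0], [0, 0, 0, 0, 0, 0], [0, 0, 0, 0, 0, 1], [0, 0, 0, 0, 0, 0]]

The characteristic polynomial is det(xI - A) = x^6, so the eigenvalues are 0 (algebraic multiplicity 6).

For λ = 0: rank(A) = 3, rank(A^2) = 0. The eigenspace has dimension 6 - 3 = 3, so there are 3 Jordan blocks; the rank sequence gives block sizes [2, 2, 2].

Assembling the blocks gives the Jordan form J above.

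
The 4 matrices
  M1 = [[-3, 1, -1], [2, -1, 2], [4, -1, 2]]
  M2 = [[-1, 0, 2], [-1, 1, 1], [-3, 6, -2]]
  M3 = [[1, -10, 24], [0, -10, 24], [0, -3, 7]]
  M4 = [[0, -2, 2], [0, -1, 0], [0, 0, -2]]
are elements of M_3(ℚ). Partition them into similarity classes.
Characteristic polynomials: χ_{M1} = (x - 1)(x + 1)(x + 2), χ_{M2} = (x - 1)(x + 1)(x + 2), χ_{M3} = (x - 1)(x + 1)(x + 2), χ_{M4} = x(x + 1)(x + 2).

{M1, M2, M3}: invariant factors (x - 1)(x + 1)(x + 2).

{M4}: invariant factors x(x + 1)(x + 2).

Matrices are similar if and only if their invariant-factor lists agree; the partition into similarity classes is {M1, M2, M3}, {M4}.

2 classes: {M1, M2, M3}, {M4}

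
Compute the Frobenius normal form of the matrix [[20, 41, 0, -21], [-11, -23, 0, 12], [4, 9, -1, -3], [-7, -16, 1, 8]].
The invariant factors of A (the non-unit diagonal entries of the Smith normal form of xI - A over ℚ[x]) are (x^2 - 2x + 3)^2, each dividing the next. The characteristic polynomial is their product, (x^2 - 2x + 3)^2.

The rational canonical form is the block-diagonal matrix of companion matrices C(f_i):
R = [[0, 0, 0, -9], [1, 0, 0, 12], [0, 1, 0, -10], [0, 0, 1, 4]].

Note the characteristic polynomial does not split into linear factors over ℚ, so A has no Jordan form over ℚ; the rational canonical form exists over any field.

R = [[0, 0, 0, -9], [1, 0, 0, 12], [0, 1, 0, -10], [0, 0, 1, 4]]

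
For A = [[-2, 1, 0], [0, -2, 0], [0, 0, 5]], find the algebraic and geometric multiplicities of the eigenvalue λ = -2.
algebraic multiplicity 2, geometric multiplicity 1

The characteristic polynomial is (x - 5)(x + 2)^2, so the factor x + 2 appears with exponent 2: the algebraic multiplicity is 2.

rank(A + 2I) = 2, so the eigenspace has dimension 3 - 2 = 1: the geometric multiplicity is 1.

Since 1 < 2, A is not diagonalizable.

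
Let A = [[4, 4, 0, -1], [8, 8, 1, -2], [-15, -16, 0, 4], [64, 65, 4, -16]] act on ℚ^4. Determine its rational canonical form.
R = [[0, 0, 0, -1], [1, 0, 0, 4], [0, 1, 0, -2], [0, 0, 1, -4]]

The invariant factors of A (the non-unit diagonal entries of the Smith normal form of xI - A over ℚ[x]) are (x^2 + 2x - 1)^2, each dividing the next. The characteristic polynomial is their product, (x^2 + 2x - 1)^2.

The rational canonical form is the block-diagonal matrix of companion matrices C(f_i):
R = [[0, 0, 0, -1], [1, 0, 0, 4], [0, 1, 0, -2], [0, 0, 1, -4]].

Note the characteristic polynomial does not split into linear factors over ℚ, so A has no Jordan form over ℚ; the rational canonical form exists over any field.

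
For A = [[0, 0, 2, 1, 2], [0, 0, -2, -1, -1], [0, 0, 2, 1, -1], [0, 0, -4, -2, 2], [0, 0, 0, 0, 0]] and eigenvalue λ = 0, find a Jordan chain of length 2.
We seek v_1 ∈ ker(A^2) \ ker(A), then set v_{i+1} = A v_i.

One such chain is v_1 = [[0, 0, 1, -1, 1]]^T, v_2 = [[3, -2, 0, 0, 0]]^T. Check: A v_2 = [[0, 0, 0, 0, 0]]^T = 0.

v_1 = [[0, 0, 1, -1, 1]]^T, v_2 = [[3, -2, 0, 0, 0]]^T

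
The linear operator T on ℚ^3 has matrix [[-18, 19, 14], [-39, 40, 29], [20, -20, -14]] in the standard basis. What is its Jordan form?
The characteristic polynomial is det(xI - A) = (x - 6)(x - 1)^2, so the eigenvalues are 1 (algebraic multiplicity 2), 6 (algebraic multiplicity 1).

For λ = 1: rank(A - I) = 2, rank((A - I)^2) = 1. The eigenspace has dimension 3 - 2 = 1, so there is 1 Jordan block; the rank sequence gives block sizes [2].

For λ = 6: algebraic multiplicity 1 gives one 1×1 block.

Assembling the blocks gives the Jordan form J above.

J = [[1, 1, 0], [0, 1, 0], [0, 0, 6]]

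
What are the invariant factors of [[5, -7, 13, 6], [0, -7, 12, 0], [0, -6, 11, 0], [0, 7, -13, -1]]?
The Jordan structure of A has elementary divisors (x + 1)^2, (x - 5), (x - 5). Arranging the block sizes at each eigenvalue in decreasing order and taking row products gives the invariant factors.

Invariant factors (smallest first, each dividing the next): x - 5, (x - 5)(x + 1)^2.

Check: the last factor (x - 5)(x + 1)^2 is the minimal polynomial, and the product (x - 5)^2(x + 1)^2 is the characteristic polynomial.

x - 5, (x - 5)(x + 1)^2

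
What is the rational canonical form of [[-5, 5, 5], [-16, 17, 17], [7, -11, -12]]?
R = [[0, 0, 5], [1, 0, -3], [0, 1, 0]]

The invariant factors of A (the non-unit diagonal entries of the Smith normal form of xI - A over ℚ[x]) are x^3 + 3x - 5, each dividing the next. The characteristic polynomial is their product, x^3 + 3x - 5.

The rational canonical form is the block-diagonal matrix of companion matrices C(f_i):
R = [[0, 0, 5], [1, 0, -3], [0, 1, 0]].

Note the characteristic polynomial does not split into linear factors over ℚ, so A has no Jordan form over ℚ; the rational canonical form exists over any field.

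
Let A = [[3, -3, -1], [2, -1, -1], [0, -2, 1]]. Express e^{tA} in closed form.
e^{tA} = [[(-t^2 + 2*t + 1)*e^{t}, t*(t - 3)*e^{t}, t*(t - 2)*e^{t}/2], [2*t*e^{t}, (1 - 2*t)*e^{t}, -t*e^{t}], [-2*t^2*e^{t}, 2*t*(t - 1)*e^{t}, (t^2 + 1)*e^{t}]]

A has Jordan form J = [[1, 1, 0], [0, 1, 1], [0, 0, 1]] with A = PJP^{-1}, so e^{tA} = P e^{tJ} P^{-1}.

For a Jordan block J_k(λ), e^{tJ_k(λ)} = e^{λt} · (I + tN + t^2 N^2/2! + ... + t^{k-1} N^{k-1}/(k-1)!) where N is the nilpotent superdiagonal part.

Assembling the blocks and conjugating back gives the entries of e^{tA} as shown above.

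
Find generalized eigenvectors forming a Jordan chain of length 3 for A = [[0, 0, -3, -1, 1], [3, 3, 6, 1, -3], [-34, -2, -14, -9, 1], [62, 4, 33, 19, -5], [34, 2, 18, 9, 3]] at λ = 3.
v_1 = [[-1, 3, 0, 3, 0]]^T, v_2 = [[0, 0, 1, -2, -1]]^T, v_3 = [[-2, 7, 0, 6, 0]]^T

We seek v_1 ∈ ker((A - 3I)^3) \ ker((A - 3I)^2), then set v_{i+1} = (A - 3I) v_i.

One such chain is v_1 = [[-1, 3, 0, 3, 0]]^T, v_2 = [[0, 0, 1, -2, -1]]^T, v_3 = [[-2, 7, 0, 6, 0]]^T. Check: (A - 3I) v_3 = [[0, 0, 0, 0, 0]]^T = 0.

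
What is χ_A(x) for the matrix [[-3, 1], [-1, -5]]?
xI - A = [[x + 3, -1], [1, x + 5]].

Expanding det(xI - A) along the first row:
det(xI - A) = + (x + 3)·det([[x + 5]]) - (-1)·det([[1]]).

Evaluating gives χ_A(x) = x^2 + 8x + 16 = (x + 4)^2.

χ_A(x) = (x + 4)^2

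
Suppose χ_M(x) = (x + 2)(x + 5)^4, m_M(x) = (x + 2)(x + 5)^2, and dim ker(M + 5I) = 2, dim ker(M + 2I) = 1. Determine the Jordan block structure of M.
Jordan blocks: (-5, 2), (-5, 2), (-2, 1)

λ = -5: algebraic multiplicity 4 (exponent in χ_M), largest block size 2 (exponent in m_M), 2 blocks (geometric multiplicity). These force block sizes [2, 2].
λ = -2: algebraic multiplicity 1 (exponent in χ_M), largest block size 1 (exponent in m_M), 1 block (geometric multiplicity). This forces block sizes [1].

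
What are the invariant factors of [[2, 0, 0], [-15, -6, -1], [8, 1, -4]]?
(x - 2)(x + 5)^2

The Jordan structure of A has elementary divisors (x + 5)^2, (x - 2). Arranging the block sizes at each eigenvalue in decreasing order and taking row products gives the invariant factors.

Invariant factors (smallest first, each dividing the next): (x - 2)(x + 5)^2.

Check: the last factor (x - 2)(x + 5)^2 is the minimal polynomial, and the product (x - 2)(x + 5)^2 is the characteristic polynomial.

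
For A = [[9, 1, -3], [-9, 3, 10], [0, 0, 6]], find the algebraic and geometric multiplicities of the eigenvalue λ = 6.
The characteristic polynomial is (x - 6)^3, so the factor x - 6 appears with exponent 3: the algebraic multiplicity is 3.

rank(A - 6I) = 2, so the eigenspace has dimension 3 - 2 = 1: the geometric multiplicity is 1.

Since 1 < 3, A is not diagonalizable.

algebraic multiplicity 3, geometric multiplicity 1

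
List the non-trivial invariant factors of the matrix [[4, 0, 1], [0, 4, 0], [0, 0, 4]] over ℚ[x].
x - 4, (x - 4)^2

The Jordan structure of A has elementary divisors (x - 4)^2, (x - 4). Arranging the block sizes at each eigenvalue in decreasing order and taking row products gives the invariant factors.

Invariant factors (smallest first, each dividing the next): x - 4, (x - 4)^2.

Check: the last factor (x - 4)^2 is the minimal polynomial, and the product (x - 4)^3 is the characteristic polynomial.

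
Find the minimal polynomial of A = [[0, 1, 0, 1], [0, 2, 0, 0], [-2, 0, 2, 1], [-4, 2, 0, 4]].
The characteristic polynomial factors as (x - 2)^4. The minimal polynomial is ∏(x - λ)^{k_λ} where k_λ is the size of the largest Jordan block at λ.

For λ = 2: rank(A - 2I) = 2, and the largest Jordan block has size 2 (the smallest k with rank((A - 2I)^k) = rank((A - 2I)^(k+1))).

So m_A(x) = (x - 2)^2.

m_A(x) = (x - 2)^2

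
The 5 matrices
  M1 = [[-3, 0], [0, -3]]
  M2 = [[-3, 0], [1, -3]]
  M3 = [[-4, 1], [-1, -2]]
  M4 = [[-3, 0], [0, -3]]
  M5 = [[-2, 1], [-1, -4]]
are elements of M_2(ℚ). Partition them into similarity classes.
Characteristic polynomials: χ_{M1} = (x + 3)^2, χ_{M2} = (x + 3)^2, χ_{M3} = (x + 3)^2, χ_{M4} = (x + 3)^2, χ_{M5} = (x + 3)^2.

{M1, M4}: invariant factors x + 3, x + 3.

{M2, M3, M5}: invariant factors (x + 3)^2.

Matrices are similar if and only if their invariant-factor lists agree; the partition into similarity classes is {M1, M4}, {M2, M3, M5}.

2 classes: {M1, M4}, {M2, M3, M5}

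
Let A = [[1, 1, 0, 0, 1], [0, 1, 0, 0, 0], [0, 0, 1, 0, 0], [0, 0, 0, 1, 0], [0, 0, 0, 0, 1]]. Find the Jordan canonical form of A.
The characteristic polynomial is det(xI - A) = (x - 1)^5, so the eigenvalues are 1 (algebraic multiplicity 5).

For λ = 1: rank(A - I) = 1, rank((A - I)^2) = 0. The eigenspace has dimension 5 - 1 = 4, so there are 4 Jordan blocks; the rank sequence gives block sizes [2, 1, 1, 1].

Assembling the blocks gives the Jordan form J above.

J = [[1, 1, 0, 0, 0], [0, 1, 0, 0, 0], [0, 0, 1, 0, 0], [0, 0, 0, 1, 0], [0, 0, 0, 0, 1]]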